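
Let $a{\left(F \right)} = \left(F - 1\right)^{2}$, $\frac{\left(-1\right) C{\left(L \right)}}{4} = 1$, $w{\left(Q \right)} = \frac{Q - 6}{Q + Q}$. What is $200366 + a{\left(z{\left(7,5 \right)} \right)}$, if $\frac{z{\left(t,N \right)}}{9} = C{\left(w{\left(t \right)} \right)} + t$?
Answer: $201042$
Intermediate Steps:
$w{\left(Q \right)} = \frac{-6 + Q}{2 Q}$ ($w{\left(Q \right)} = \frac{Q - 6}{2 Q} = \left(-6 + Q\right) \frac{1}{2 Q} = \frac{-6 + Q}{2 Q}$)
$C{\left(L \right)} = -4$ ($C{\left(L \right)} = \left(-4\right) 1 = -4$)
$z{\left(t,N \right)} = -36 + 9 t$ ($z{\left(t,N \right)} = 9 \left(-4 + t\right) = -36 + 9 t$)
$a{\left(F \right)} = \left(-1 + F\right)^{2}$
$200366 + a{\left(z{\left(7,5 \right)} \right)} = 200366 + \left(-1 + \left(-36 + 9 \cdot 7\right)\right)^{2} = 200366 + \left(-1 + \left(-36 + 63\right)\right)^{2} = 200366 + \left(-1 + 27\right)^{2} = 200366 + 26^{2} = 200366 + 676 = 201042$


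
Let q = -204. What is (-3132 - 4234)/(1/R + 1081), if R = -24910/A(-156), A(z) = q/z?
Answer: -2385331780/350060213 ≈ -6.8141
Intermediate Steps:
A(z) = -204/z
R = -323830/17 (R = -24910/((-204/(-156))) = -24910/((-204*(-1/156))) = -24910/17/13 = -24910*13/17 = -323830/17 ≈ -19049.)
(-3132 - 4234)/(1/R + 1081) = (-3132 - 4234)/(1/(-323830/17) + 1081) = -7366/(-17/323830 + 1081) = -7366/350060213/323830 = -7366*323830/350060213 = -2385331780/350060213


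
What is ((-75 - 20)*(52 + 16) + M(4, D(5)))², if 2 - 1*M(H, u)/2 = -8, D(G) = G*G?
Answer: 41473600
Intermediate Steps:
D(G) = G²
M(H, u) = 20 (M(H, u) = 4 - 2*(-8) = 4 + 16 = 20)
((-75 - 20)*(52 + 16) + M(4, D(5)))² = ((-75 - 20)*(52 + 16) + 20)² = (-95*68 + 20)² = (-6460 + 20)² = (-6440)² = 41473600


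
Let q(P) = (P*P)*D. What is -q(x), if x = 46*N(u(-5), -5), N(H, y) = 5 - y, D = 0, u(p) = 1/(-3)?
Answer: 0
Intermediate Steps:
u(p) = -⅓
x = 460 (x = 46*(5 - 1*(-5)) = 46*(5 + 5) = 46*10 = 460)
q(P) = 0 (q(P) = (P*P)*0 = P²*0 = 0)
-q(x) = -1*0 = 0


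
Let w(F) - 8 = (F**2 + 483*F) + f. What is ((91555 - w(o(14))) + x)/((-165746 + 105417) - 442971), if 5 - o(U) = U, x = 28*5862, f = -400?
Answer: -260349/503300 ≈ -0.51728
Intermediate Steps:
x = 164136
o(U) = 5 - U
w(F) = -392 + F**2 + 483*F (w(F) = 8 + ((F**2 + 483*F) - 400) = 8 + (-400 + F**2 + 483*F) = -392 + F**2 + 483*F)
((91555 - w(o(14))) + x)/((-165746 + 105417) - 442971) = ((91555 - (-392 + (5 - 1*14)**2 + 483*(5 - 1*14))) + 164136)/((-165746 + 105417) - 442971) = ((91555 - (-392 + (5 - 14)**2 + 483*(5 - 14))) + 164136)/(-60329 - 442971) = ((91555 - (-392 + (-9)**2 + 483*(-9))) + 164136)/(-503300) = ((91555 - (-392 + 81 - 4347)) + 164136)*(-1/503300) = ((91555 - 1*(-4658)) + 164136)*(-1/503300) = ((91555 + 4658) + 164136)*(-1/503300) = (96213 + 164136)*(-1/503300) = 260349*(-1/503300) = -260349/503300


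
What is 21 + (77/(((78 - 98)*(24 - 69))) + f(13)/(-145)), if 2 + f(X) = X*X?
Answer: 520273/26100 ≈ 19.934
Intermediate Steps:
f(X) = -2 + X² (f(X) = -2 + X*X = -2 + X²)
21 + (77/(((78 - 98)*(24 - 69))) + f(13)/(-145)) = 21 + (77/(((78 - 98)*(24 - 69))) + (-2 + 13²)/(-145)) = 21 + (77/((-20*(-45))) + (-2 + 169)*(-1/145)) = 21 + (77/900 + 167*(-1/145)) = 21 + (77*(1/900) - 167/145) = 21 + (77/900 - 167/145) = 21 - 27827/26100 = 520273/26100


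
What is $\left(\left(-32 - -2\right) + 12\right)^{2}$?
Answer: $324$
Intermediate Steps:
$\left(\left(-32 - -2\right) + 12\right)^{2} = \left(\left(-32 + 2\right) + 12\right)^{2} = \left(-30 + 12\right)^{2} = \left(-18\right)^{2} = 324$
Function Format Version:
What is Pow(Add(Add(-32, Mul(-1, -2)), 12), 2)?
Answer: 324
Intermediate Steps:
Pow(Add(Add(-32, Mul(-1, -2)), 12), 2) = Pow(Add(Add(-32, 2), 12), 2) = Pow(Add(-30, 12), 2) = Pow(-18, 2) = 324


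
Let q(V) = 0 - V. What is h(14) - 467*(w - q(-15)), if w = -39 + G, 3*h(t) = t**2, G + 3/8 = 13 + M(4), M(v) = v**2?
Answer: 285971/24 ≈ 11915.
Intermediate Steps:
q(V) = -V
G = 229/8 (G = -3/8 + (13 + 4**2) = -3/8 + (13 + 16) = -3/8 + 29 = 229/8 ≈ 28.625)
h(t) = t**2/3
w = -83/8 (w = -39 + 229/8 = -83/8 ≈ -10.375)
h(14) - 467*(w - q(-15)) = (1/3)*14**2 - 467*(-83/8 - (-1)*(-15)) = (1/3)*196 - 467*(-83/8 - 1*15) = 196/3 - 467*(-83/8 - 15) = 196/3 - 467*(-203/8) = 196/3 + 94801/8 = 285971/24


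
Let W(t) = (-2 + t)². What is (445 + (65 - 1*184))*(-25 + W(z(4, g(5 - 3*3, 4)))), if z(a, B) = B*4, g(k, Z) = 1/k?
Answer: -5216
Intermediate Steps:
z(a, B) = 4*B
(445 + (65 - 1*184))*(-25 + W(z(4, g(5 - 3*3, 4)))) = (445 + (65 - 1*184))*(-25 + (-2 + 4/(5 - 3*3))²) = (445 + (65 - 184))*(-25 + (-2 + 4/(5 - 9))²) = (445 - 119)*(-25 + (-2 + 4/(-4))²) = 326*(-25 + (-2 + 4*(-¼))²) = 326*(-25 + (-2 - 1)²) = 326*(-25 + (-3)²) = 326*(-25 + 9) = 326*(-16) = -5216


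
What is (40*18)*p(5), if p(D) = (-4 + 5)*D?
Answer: 3600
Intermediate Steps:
p(D) = D (p(D) = 1*D = D)
(40*18)*p(5) = (40*18)*5 = 720*5 = 3600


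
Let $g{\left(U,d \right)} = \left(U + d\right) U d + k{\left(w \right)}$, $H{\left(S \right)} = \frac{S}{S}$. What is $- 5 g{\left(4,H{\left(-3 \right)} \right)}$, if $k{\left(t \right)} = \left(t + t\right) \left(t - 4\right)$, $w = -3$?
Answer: $-310$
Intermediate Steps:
$H{\left(S \right)} = 1$
$k{\left(t \right)} = 2 t \left(-4 + t\right)$
$g{\left(U,d \right)} = 42 + U d \left(U + d\right)$ ($g{\left(U,d \right)} = \left(U + d\right) U d + 2 \left(-3\right) \left(-4 - 3\right) = U \left(U + d\right) d + 2 \left(-3\right) \left(-7\right) = U d \left(U + d\right) + 42 = 42 + U d \left(U + d\right)$)
$- 5 g{\left(4,H{\left(-3 \right)} \right)} = - 5 \left(42 + 4 \cdot 1^{2} + 1 \cdot 4^{2}\right) = - 5 \left(42 + 4 \cdot 1 + 1 \cdot 16\right) = - 5 \left(42 + 4 + 16\right) = \left(-5\right) 62 = -310$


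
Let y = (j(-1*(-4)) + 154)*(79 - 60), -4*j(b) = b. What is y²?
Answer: 8450649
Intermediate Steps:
j(b) = -b/4
y = 2907 (y = (-(-1)*(-4)/4 + 154)*(79 - 60) = (-¼*4 + 154)*19 = (-1 + 154)*19 = 153*19 = 2907)
y² = 2907² = 8450649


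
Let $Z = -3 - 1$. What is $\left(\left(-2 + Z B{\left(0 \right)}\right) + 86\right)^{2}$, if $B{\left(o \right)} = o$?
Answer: $7056$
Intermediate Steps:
$Z = -4$
$\left(\left(-2 + Z B{\left(0 \right)}\right) + 86\right)^{2} = \left(\left(-2 - 0\right) + 86\right)^{2} = \left(\left(-2 + 0\right) + 86\right)^{2} = \left(-2 + 86\right)^{2} = 84^{2} = 7056$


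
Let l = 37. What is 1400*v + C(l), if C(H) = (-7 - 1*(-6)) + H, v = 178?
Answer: 249236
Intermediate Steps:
C(H) = -1 + H (C(H) = (-7 + 6) + H = -1 + H)
1400*v + C(l) = 1400*178 + (-1 + 37) = 249200 + 36 = 249236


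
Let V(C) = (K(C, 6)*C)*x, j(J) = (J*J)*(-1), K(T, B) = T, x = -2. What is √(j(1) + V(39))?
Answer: I*√3043 ≈ 55.163*I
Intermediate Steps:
j(J) = -J² (j(J) = J²*(-1) = -J²)
V(C) = -2*C² (V(C) = (C*C)*(-2) = C²*(-2) = -2*C²)
√(j(1) + V(39)) = √(-1*1² - 2*39²) = √(-1*1 - 2*1521) = √(-1 - 3042) = √(-3043) = I*√3043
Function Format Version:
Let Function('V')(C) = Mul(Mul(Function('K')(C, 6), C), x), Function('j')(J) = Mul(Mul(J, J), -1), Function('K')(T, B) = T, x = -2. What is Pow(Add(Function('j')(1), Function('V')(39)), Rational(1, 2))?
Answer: Mul(I, Pow(3043, Rational(1, 2))) ≈ Mul(55.163, I)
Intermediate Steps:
Function('j')(J) = Mul(-1, Pow(J, 2)) (Function('j')(J) = Mul(Pow(J, 2), -1) = Mul(-1, Pow(J, 2)))
Function('V')(C) = Mul(-2, Pow(C, 2)) (Function('V')(C) = Mul(Mul(C, C), -2) = Mul(Pow(C, 2), -2) = Mul(-2, Pow(C, 2)))
Pow(Add(Function('j')(1), Function('V')(39)), Rational(1, 2)) = Pow(Add(Mul(-1, Pow(1, 2)), Mul(-2, Pow(39, 2))), Rational(1, 2)) = Pow(Add(Mul(-1, 1), Mul(-2, 1521)), Rational(1, 2)) = Pow(Add(-1, -3042), Rational(1, 2)) = Pow(-3043, Rational(1, 2)) = Mul(I, Pow(3043, Rational(1, 2)))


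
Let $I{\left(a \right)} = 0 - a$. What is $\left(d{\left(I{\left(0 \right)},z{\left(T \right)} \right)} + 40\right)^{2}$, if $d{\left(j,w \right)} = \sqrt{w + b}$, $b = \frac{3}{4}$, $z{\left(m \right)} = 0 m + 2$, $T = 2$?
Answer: $\frac{\left(80 + \sqrt{11}\right)^{2}}{4} \approx 1735.4$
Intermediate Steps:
$z{\left(m \right)} = 2$ ($z{\left(m \right)} = 0 + 2 = 2$)
$I{\left(a \right)} = - a$
$b = \frac{3}{4}$ ($b = 3 \cdot \frac{1}{4} = \frac{3}{4} \approx 0.75$)
$d{\left(j,w \right)} = \sqrt{\frac{3}{4} + w}$ ($d{\left(j,w \right)} = \sqrt{w + \frac{3}{4}} = \sqrt{\frac{3}{4} + w}$)
$\left(d{\left(I{\left(0 \right)},z{\left(T \right)} \right)} + 40\right)^{2} = \left(\frac{\sqrt{3 + 4 \cdot 2}}{2} + 40\right)^{2} = \left(\frac{\sqrt{3 + 8}}{2} + 40\right)^{2} = \left(\frac{\sqrt{11}}{2} + 40\right)^{2} = \left(40 + \frac{\sqrt{11}}{2}\right)^{2}$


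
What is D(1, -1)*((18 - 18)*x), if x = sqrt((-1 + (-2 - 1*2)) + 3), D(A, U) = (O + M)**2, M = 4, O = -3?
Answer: 0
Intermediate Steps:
D(A, U) = 1 (D(A, U) = (-3 + 4)**2 = 1**2 = 1)
x = I*sqrt(2) (x = sqrt((-1 + (-2 - 2)) + 3) = sqrt((-1 - 4) + 3) = sqrt(-5 + 3) = sqrt(-2) = I*sqrt(2) ≈ 1.4142*I)
D(1, -1)*((18 - 18)*x) = 1*((18 - 18)*(I*sqrt(2))) = 1*(0*(I*sqrt(2))) = 1*0 = 0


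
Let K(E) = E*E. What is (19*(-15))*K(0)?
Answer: 0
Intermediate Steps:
K(E) = E**2
(19*(-15))*K(0) = (19*(-15))*0**2 = -285*0 = 0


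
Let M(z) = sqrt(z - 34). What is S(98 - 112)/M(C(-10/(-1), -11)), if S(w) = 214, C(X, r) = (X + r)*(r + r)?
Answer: -107*I*sqrt(3)/3 ≈ -61.776*I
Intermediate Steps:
C(X, r) = 2*r*(X + r) (C(X, r) = (X + r)*(2*r) = 2*r*(X + r))
M(z) = sqrt(-34 + z)
S(98 - 112)/M(C(-10/(-1), -11)) = 214/(sqrt(-34 + 2*(-11)*(-10/(-1) - 11))) = 214/(sqrt(-34 + 2*(-11)*(-10*(-1) - 11))) = 214/(sqrt(-34 + 2*(-11)*(10 - 11))) = 214/(sqrt(-34 + 2*(-11)*(-1))) = 214/(sqrt(-34 + 22)) = 214/(sqrt(-12)) = 214/((2*I*sqrt(3))) = 214*(-I*sqrt(3)/6) = -107*I*sqrt(3)/3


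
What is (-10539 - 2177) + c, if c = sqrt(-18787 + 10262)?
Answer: -12716 + 5*I*sqrt(341) ≈ -12716.0 + 92.331*I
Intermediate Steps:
c = 5*I*sqrt(341) (c = sqrt(-8525) = 5*I*sqrt(341) ≈ 92.331*I)
(-10539 - 2177) + c = (-10539 - 2177) + 5*I*sqrt(341) = -12716 + 5*I*sqrt(341)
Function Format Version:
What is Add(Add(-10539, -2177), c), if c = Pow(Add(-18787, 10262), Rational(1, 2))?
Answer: Add(-12716, Mul(5, I, Pow(341, Rational(1, 2)))) ≈ Add(-12716., Mul(92.331, I))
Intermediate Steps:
c = Mul(5, I, Pow(341, Rational(1, 2))) (c = Pow(-8525, Rational(1, 2)) = Mul(5, I, Pow(341, Rational(1, 2))) ≈ Mul(92.331, I))
Add(Add(-10539, -2177), c) = Add(Add(-10539, -2177), Mul(5, I, Pow(341, Rational(1, 2)))) = Add(-12716, Mul(5, I, Pow(341, Rational(1, 2))))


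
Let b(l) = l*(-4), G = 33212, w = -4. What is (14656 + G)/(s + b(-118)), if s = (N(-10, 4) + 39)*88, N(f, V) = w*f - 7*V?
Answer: 11967/1240 ≈ 9.6508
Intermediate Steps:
N(f, V) = -7*V - 4*f (N(f, V) = -4*f - 7*V = -7*V - 4*f)
s = 4488 (s = ((-7*4 - 4*(-10)) + 39)*88 = ((-28 + 40) + 39)*88 = (12 + 39)*88 = 51*88 = 4488)
b(l) = -4*l
(14656 + G)/(s + b(-118)) = (14656 + 33212)/(4488 - 4*(-118)) = 47868/(4488 + 472) = 47868/4960 = 47868*(1/4960) = 11967/1240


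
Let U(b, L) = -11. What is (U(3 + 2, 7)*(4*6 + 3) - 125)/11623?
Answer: -422/11623 ≈ -0.036307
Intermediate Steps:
(U(3 + 2, 7)*(4*6 + 3) - 125)/11623 = (-11*(4*6 + 3) - 125)/11623 = (-11*(24 + 3) - 125)*(1/11623) = (-11*27 - 125)*(1/11623) = (-297 - 125)*(1/11623) = -422*1/11623 = -422/11623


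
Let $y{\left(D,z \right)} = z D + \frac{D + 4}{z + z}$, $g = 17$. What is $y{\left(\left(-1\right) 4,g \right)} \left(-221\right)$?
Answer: $15028$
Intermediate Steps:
$y{\left(D,z \right)} = D z + \frac{4 + D}{2 z}$
$y{\left(\left(-1\right) 4,g \right)} \left(-221\right) = \frac{2 + \frac{\left(-1\right) 4}{2} + \left(-1\right) 4 \cdot 17^{2}}{17} \left(-221\right) = \frac{2 + \frac{1}{2} \left(-4\right) - 1156}{17} \left(-221\right) = \frac{2 - 2 - 1156}{17} \left(-221\right) = \frac{1}{17} \left(-1156\right) \left(-221\right) = \left(-68\right) \left(-221\right) = 15028$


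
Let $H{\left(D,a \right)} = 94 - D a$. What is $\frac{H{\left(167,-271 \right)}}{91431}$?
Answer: $\frac{5039}{10159} \approx 0.49601$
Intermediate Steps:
$H{\left(D,a \right)} = 94 - D a$
$\frac{H{\left(167,-271 \right)}}{91431} = \frac{94 - 167 \left(-271\right)}{91431} = \left(94 + 45257\right) \frac{1}{91431} = 45351 \cdot \frac{1}{91431} = \frac{5039}{10159}$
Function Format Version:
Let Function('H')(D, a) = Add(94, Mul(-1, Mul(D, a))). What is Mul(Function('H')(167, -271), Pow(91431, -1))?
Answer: Rational(5039, 10159) ≈ 0.49601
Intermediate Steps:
Function('H')(D, a) = Add(94, Mul(-1, D, a))
Mul(Function('H')(167, -271), Pow(91431, -1)) = Mul(Add(94, Mul(-1, 167, -271)), Pow(91431, -1)) = Mul(Add(94, 45257), Rational(1, 91431)) = Mul(45351, Rational(1, 91431)) = Rational(5039, 10159)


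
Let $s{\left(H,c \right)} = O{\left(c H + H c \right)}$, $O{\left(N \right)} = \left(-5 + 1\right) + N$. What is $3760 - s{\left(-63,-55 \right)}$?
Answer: $-3166$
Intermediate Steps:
$O{\left(N \right)} = -4 + N$
$s{\left(H,c \right)} = -4 + 2 H c$ ($s{\left(H,c \right)} = -4 + \left(c H + H c\right) = -4 + \left(H c + H c\right) = -4 + 2 H c$)
$3760 - s{\left(-63,-55 \right)} = 3760 - \left(-4 + 2 \left(-63\right) \left(-55\right)\right) = 3760 - \left(-4 + 6930\right) = 3760 - 6926 = -3166$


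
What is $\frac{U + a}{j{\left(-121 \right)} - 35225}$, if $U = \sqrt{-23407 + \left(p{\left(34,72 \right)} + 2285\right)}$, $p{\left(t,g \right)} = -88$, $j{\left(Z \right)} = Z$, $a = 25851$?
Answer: $- \frac{8617}{11782} - \frac{i \sqrt{21210}}{35346} \approx -0.73137 - 0.0041203 i$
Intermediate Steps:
$U = i \sqrt{21210}$ ($U = \sqrt{-23407 + \left(-88 + 2285\right)} = \sqrt{-23407 + 2197} = \sqrt{-21210} = i \sqrt{21210} \approx 145.64 i$)
$\frac{U + a}{j{\left(-121 \right)} - 35225} = \frac{i \sqrt{21210} + 25851}{-121 - 35225} = \frac{25851 + i \sqrt{21210}}{-35346} = \left(25851 + i \sqrt{21210}\right) \left(- \frac{1}{35346}\right) = - \frac{8617}{11782} - \frac{i \sqrt{21210}}{35346}$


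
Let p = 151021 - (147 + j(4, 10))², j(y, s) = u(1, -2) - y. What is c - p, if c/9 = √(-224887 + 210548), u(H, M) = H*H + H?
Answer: -129996 + 9*I*√14339 ≈ -1.3e+5 + 1077.7*I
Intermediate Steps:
u(H, M) = H + H² (u(H, M) = H² + H = H + H²)
j(y, s) = 2 - y (j(y, s) = 1*(1 + 1) - y = 1*2 - y = 2 - y)
p = 129996 (p = 151021 - (147 + (2 - 1*4))² = 151021 - (147 + (2 - 4))² = 151021 - (147 - 2)² = 151021 - 1*145² = 151021 - 1*21025 = 151021 - 21025 = 129996)
c = 9*I*√14339 (c = 9*√(-224887 + 210548) = 9*√(-14339) = 9*(I*√14339) = 9*I*√14339 ≈ 1077.7*I)
c - p = 9*I*√14339 - 1*129996 = 9*I*√14339 - 129996 = -129996 + 9*I*√14339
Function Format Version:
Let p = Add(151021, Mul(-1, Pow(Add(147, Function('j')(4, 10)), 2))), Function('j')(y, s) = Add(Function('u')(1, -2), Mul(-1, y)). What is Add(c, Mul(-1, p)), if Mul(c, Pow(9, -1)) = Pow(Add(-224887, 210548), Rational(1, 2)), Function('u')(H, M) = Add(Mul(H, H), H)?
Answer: Add(-129996, Mul(9, I, Pow(14339, Rational(1, 2)))) ≈ Add(-1.3000e+5, Mul(1077.7, I))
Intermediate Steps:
Function('u')(H, M) = Add(H, Pow(H, 2)) (Function('u')(H, M) = Add(Pow(H, 2), H) = Add(H, Pow(H, 2)))
Function('j')(y, s) = Add(2, Mul(-1, y)) (Function('j')(y, s) = Add(Mul(1, Add(1, 1)), Mul(-1, y)) = Add(Mul(1, 2), Mul(-1, y)) = Add(2, Mul(-1, y)))
p = 129996 (p = Add(151021, Mul(-1, Pow(Add(147, Add(2, Mul(-1, 4))), 2))) = Add(151021, Mul(-1, Pow(Add(147, Add(2, -4)), 2))) = Add(151021, Mul(-1, Pow(Add(147, -2), 2))) = Add(151021, Mul(-1, Pow(145, 2))) = Add(151021, Mul(-1, 21025)) = Add(151021, -21025) = 129996)
c = Mul(9, I, Pow(14339, Rational(1, 2))) (c = Mul(9, Pow(Add(-224887, 210548), Rational(1, 2))) = Mul(9, Pow(-14339, Rational(1, 2))) = Mul(9, Mul(I, Pow(14339, Rational(1, 2)))) = Mul(9, I, Pow(14339, Rational(1, 2))) ≈ Mul(1077.7, I))
Add(c, Mul(-1, p)) = Add(Mul(9, I, Pow(14339, Rational(1, 2))), Mul(-1, 129996)) = Add(Mul(9, I, Pow(14339, Rational(1, 2))), -129996) = Add(-129996, Mul(9, I, Pow(14339, Rational(1, 2))))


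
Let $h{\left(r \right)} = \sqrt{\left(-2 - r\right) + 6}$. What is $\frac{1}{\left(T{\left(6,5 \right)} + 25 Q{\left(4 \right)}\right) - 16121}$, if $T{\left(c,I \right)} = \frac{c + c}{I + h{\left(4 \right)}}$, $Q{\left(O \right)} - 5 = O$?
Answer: $- \frac{5}{79468} \approx -6.2918 \cdot 10^{-5}$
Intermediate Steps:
$h{\left(r \right)} = \sqrt{4 - r}$
$Q{\left(O \right)} = 5 + O$
$T{\left(c,I \right)} = \frac{2 c}{I}$ ($T{\left(c,I \right)} = \frac{c + c}{I + \sqrt{4 - 4}} = \frac{2 c}{I + \sqrt{4 - 4}} = \frac{2 c}{I + \sqrt{0}} = \frac{2 c}{I + 0} = \frac{2 c}{I}$)
$\frac{1}{\left(T{\left(6,5 \right)} + 25 Q{\left(4 \right)}\right) - 16121} = \frac{1}{\left(2 \cdot 6 \cdot \frac{1}{5} + 25 \left(5 + 4\right)\right) - 16121} = \frac{1}{\left(2 \cdot 6 \cdot \frac{1}{5} + 25 \cdot 9\right) - 16121} = \frac{1}{\left(\frac{12}{5} + 225\right) - 16121} = \frac{1}{\frac{1137}{5} - 16121} = \frac{1}{- \frac{79468}{5}} = - \frac{5}{79468}$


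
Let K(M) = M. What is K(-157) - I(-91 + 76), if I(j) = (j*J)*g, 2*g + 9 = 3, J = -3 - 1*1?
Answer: 23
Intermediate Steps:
J = -4 (J = -3 - 1 = -4)
g = -3 (g = -9/2 + (½)*3 = -9/2 + 3/2 = -3)
I(j) = 12*j (I(j) = (j*(-4))*(-3) = -4*j*(-3) = 12*j)
K(-157) - I(-91 + 76) = -157 - 12*(-91 + 76) = -157 - 12*(-15) = -157 - 1*(-180) = -157 + 180 = 23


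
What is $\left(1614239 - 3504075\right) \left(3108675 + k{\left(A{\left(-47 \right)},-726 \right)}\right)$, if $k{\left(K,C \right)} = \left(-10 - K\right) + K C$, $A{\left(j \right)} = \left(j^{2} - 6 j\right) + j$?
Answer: $-2517029102172$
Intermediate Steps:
$A{\left(j \right)} = j^{2} - 5 j$
$k{\left(K,C \right)} = -10 - K + C K$ ($k{\left(K,C \right)} = \left(-10 - K\right) + C K = -10 - K + C K$)
$\left(1614239 - 3504075\right) \left(3108675 + k{\left(A{\left(-47 \right)},-726 \right)}\right) = \left(1614239 - 3504075\right) \left(3108675 - \left(10 - 47 \left(-5 - 47\right) + 726 \left(-47\right) \left(-5 - 47\right)\right)\right) = - 1889836 \left(3108675 - \left(10 + 2444 + 726 \left(-47\right) \left(-52\right)\right)\right) = - 1889836 \left(3108675 - 1776798\right) = \left(-1889836\right) 1331877 = -2517029102172$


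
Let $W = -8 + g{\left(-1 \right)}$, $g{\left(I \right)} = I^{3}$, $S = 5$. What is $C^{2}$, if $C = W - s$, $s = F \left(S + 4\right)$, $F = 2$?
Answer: $729$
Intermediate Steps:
$s = 18$ ($s = 2 \left(5 + 4\right) = 2 \cdot 9 = 18$)
$W = -9$ ($W = -8 + \left(-1\right)^{3} = -8 - 1 = -9$)
$C = -27$ ($C = -9 - 18 = -27$)
$C^{2} = \left(-27\right)^{2} = 729$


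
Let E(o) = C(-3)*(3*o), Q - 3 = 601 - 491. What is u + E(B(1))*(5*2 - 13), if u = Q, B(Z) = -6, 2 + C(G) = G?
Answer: -157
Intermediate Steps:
C(G) = -2 + G
Q = 113 (Q = 3 + (601 - 491) = 3 + 110 = 113)
E(o) = -15*o (E(o) = (-2 - 3)*(3*o) = -15*o)
u = 113
u + E(B(1))*(5*2 - 13) = 113 + (-15*(-6))*(5*2 - 13) = 113 + 90*(10 - 13) = 113 + 90*(-3) = 113 - 270 = -157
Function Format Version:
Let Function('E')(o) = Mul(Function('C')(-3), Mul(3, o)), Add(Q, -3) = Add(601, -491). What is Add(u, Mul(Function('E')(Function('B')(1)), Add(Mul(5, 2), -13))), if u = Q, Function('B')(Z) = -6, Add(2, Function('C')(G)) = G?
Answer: -157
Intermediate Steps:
Function('C')(G) = Add(-2, G)
Q = 113 (Q = Add(3, Add(601, -491)) = Add(3, 110) = 113)
Function('E')(o) = Mul(-15, o) (Function('E')(o) = Mul(Add(-2, -3), Mul(3, o)) = Mul(-5, Mul(3, o)) = Mul(-15, o))
u = 113
Add(u, Mul(Function('E')(Function('B')(1)), Add(Mul(5, 2), -13))) = Add(113, Mul(Mul(-15, -6), Add(Mul(5, 2), -13))) = Add(113, Mul(90, Add(10, -13))) = Add(113, Mul(90, -3)) = Add(113, -270) = -157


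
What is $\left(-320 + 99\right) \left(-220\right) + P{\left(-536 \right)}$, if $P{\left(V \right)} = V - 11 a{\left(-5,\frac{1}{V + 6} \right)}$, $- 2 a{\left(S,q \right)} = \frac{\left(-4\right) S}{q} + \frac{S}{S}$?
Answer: $- \frac{20421}{2} \approx -10211.0$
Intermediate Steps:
$a{\left(S,q \right)} = - \frac{1}{2} + \frac{2 S}{q}$ ($a{\left(S,q \right)} = - \frac{\frac{\left(-4\right) S}{q} + \frac{S}{S}}{2} = - \frac{- \frac{4 S}{q} + 1}{2} = - \frac{1 - \frac{4 S}{q}}{2} = - \frac{1}{2} + \frac{2 S}{q}$)
$P{\left(V \right)} = V - \frac{11 \left(-20 - \frac{1}{6 + V}\right) \left(6 + V\right)}{2}$ ($P{\left(V \right)} = V - 11 \frac{- \frac{1}{V + 6} + 4 \left(-5\right)}{2 \frac{1}{V + 6}} = V - 11 \frac{- \frac{1}{6 + V} - 20}{2 \frac{1}{6 + V}} = V - 11 \frac{\left(6 + V\right) \left(-20 - \frac{1}{6 + V}\right)}{2} = V - 11 \frac{\left(-20 - \frac{1}{6 + V}\right) \left(6 + V\right)}{2} = V - \frac{11 \left(-20 - \frac{1}{6 + V}\right) \left(6 + V\right)}{2}$)
$\left(-320 + 99\right) \left(-220\right) + P{\left(-536 \right)} = \left(-320 + 99\right) \left(-220\right) + \left(\frac{1331}{2} + 111 \left(-536\right)\right) = \left(-221\right) \left(-220\right) + \left(\frac{1331}{2} - 59496\right) = 48620 - \frac{117661}{2} = - \frac{20421}{2}$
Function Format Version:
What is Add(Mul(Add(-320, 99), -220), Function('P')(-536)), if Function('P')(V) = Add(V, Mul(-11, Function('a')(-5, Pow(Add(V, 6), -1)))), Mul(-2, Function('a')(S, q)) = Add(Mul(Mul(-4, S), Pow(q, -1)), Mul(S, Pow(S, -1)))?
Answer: Rational(-20421, 2) ≈ -10211.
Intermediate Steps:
Function('a')(S, q) = Add(Rational(-1, 2), Mul(2, S, Pow(q, -1))) (Function('a')(S, q) = Mul(Rational(-1, 2), Add(Mul(Mul(-4, S), Pow(q, -1)), Mul(S, Pow(S, -1)))) = Mul(Rational(-1, 2), Add(Mul(-4, S, Pow(q, -1)), 1)) = Mul(Rational(-1, 2), Add(1, Mul(-4, S, Pow(q, -1)))) = Add(Rational(-1, 2), Mul(2, S, Pow(q, -1))))
Function('P')(V) = Add(V, Mul(Rational(-11, 2), Add(-20, Mul(-1, Pow(Add(6, V), -1))), Add(6, V))) (Function('P')(V) = Add(V, Mul(-11, Mul(Rational(1, 2), Pow(Pow(Add(V, 6), -1), -1), Add(Mul(-1, Pow(Add(V, 6), -1)), Mul(4, -5))))) = Add(V, Mul(-11, Mul(Rational(1, 2), Pow(Pow(Add(6, V), -1), -1), Add(Mul(-1, Pow(Add(6, V), -1)), -20)))) = Add(V, Mul(-11, Mul(Rational(1, 2), Add(6, V), Add(-20, Mul(-1, Pow(Add(6, V), -1)))))) = Add(V, Mul(-11, Mul(Rational(1, 2), Add(-20, Mul(-1, Pow(Add(6, V), -1))), Add(6, V)))) = Add(V, Mul(Rational(-11, 2), Add(-20, Mul(-1, Pow(Add(6, V), -1))), Add(6, V))))
Add(Mul(Add(-320, 99), -220), Function('P')(-536)) = Add(Mul(Add(-320, 99), -220), Add(Rational(1331, 2), Mul(111, -536))) = Add(Mul(-221, -220), Add(Rational(1331, 2), -59496)) = Add(48620, Rational(-117661, 2)) = Rational(-20421, 2)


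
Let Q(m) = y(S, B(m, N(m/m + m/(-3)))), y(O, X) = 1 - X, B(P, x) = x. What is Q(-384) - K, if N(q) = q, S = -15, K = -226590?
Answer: 226462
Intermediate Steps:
Q(m) = m/3 (Q(m) = 1 - (m/m + m/(-3)) = 1 - (1 + m*(-⅓)) = 1 - (1 - m/3) = 1 + (-1 + m/3) = m/3)
Q(-384) - K = (⅓)*(-384) - 1*(-226590) = -128 + 226590 = 226462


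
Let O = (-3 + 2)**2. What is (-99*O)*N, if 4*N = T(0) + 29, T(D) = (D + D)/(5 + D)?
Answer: -2871/4 ≈ -717.75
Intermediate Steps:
T(D) = 2*D/(5 + D) (T(D) = (2*D)/(5 + D) = 2*D/(5 + D))
O = 1 (O = (-1)**2 = 1)
N = 29/4 (N = (2*0/(5 + 0) + 29)/4 = (2*0/5 + 29)/4 = (2*0*(1/5) + 29)/4 = (0 + 29)/4 = (1/4)*29 = 29/4 ≈ 7.2500)
(-99*O)*N = -99*1*(29/4) = -99*29/4 = -2871/4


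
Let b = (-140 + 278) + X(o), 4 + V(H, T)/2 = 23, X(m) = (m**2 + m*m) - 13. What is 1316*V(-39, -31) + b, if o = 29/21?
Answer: 22110335/441 ≈ 50137.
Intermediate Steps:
o = 29/21 (o = 29*(1/21) = 29/21 ≈ 1.3810)
X(m) = -13 + 2*m**2 (X(m) = (m**2 + m**2) - 13 = 2*m**2 - 13 = -13 + 2*m**2)
V(H, T) = 38 (V(H, T) = -8 + 2*23 = -8 + 46 = 38)
b = 56807/441 (b = (-140 + 278) + (-13 + 2*(29/21)**2) = 138 + (-13 + 2*(841/441)) = 138 + (-13 + 1682/441) = 138 - 4051/441 = 56807/441 ≈ 128.81)
1316*V(-39, -31) + b = 1316*38 + 56807/441 = 50008 + 56807/441 = 22110335/441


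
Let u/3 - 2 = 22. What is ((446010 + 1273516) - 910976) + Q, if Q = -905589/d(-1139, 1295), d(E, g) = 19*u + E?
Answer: 184252361/229 ≈ 8.0460e+5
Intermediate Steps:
u = 72 (u = 6 + 3*22 = 6 + 66 = 72)
d(E, g) = 1368 + E (d(E, g) = 19*72 + E = 1368 + E)
Q = -905589/229 (Q = -905589/(1368 - 1139) = -905589/229 ≈ -3954.5)
((446010 + 1273516) - 910976) + Q = ((446010 + 1273516) - 910976) - 905589/229 = (1719526 - 910976) - 905589/229 = 808550 - 905589/229 = 184252361/229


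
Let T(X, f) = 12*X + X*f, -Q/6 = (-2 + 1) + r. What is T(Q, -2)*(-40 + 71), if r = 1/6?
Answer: 1550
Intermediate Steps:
r = 1/6 ≈ 0.16667
Q = 5 (Q = -6*((-2 + 1) + 1/6) = -6*(-1 + 1/6) = -6*(-5/6) = 5)
T(Q, -2)*(-40 + 71) = (5*(12 - 2))*(-40 + 71) = (5*10)*31 = 50*31 = 1550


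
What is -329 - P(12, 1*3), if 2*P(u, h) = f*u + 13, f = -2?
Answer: -647/2 ≈ -323.50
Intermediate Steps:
P(u, h) = 13/2 - u (P(u, h) = (-2*u + 13)/2 = (13 - 2*u)/2 = 13/2 - u)
-329 - P(12, 1*3) = -329 - (13/2 - 1*12) = -329 - (13/2 - 12) = -329 - 1*(-11/2) = -329 + 11/2 = -647/2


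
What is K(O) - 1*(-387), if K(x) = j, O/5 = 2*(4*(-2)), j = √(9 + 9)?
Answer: 387 + 3*√2 ≈ 391.24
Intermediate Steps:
j = 3*√2 (j = √18 = 3*√2 ≈ 4.2426)
O = -80 (O = 5*(2*(4*(-2))) = 5*(2*(-8)) = 5*(-16) = -80)
K(x) = 3*√2
K(O) - 1*(-387) = 3*√2 - 1*(-387) = 3*√2 + 387 = 387 + 3*√2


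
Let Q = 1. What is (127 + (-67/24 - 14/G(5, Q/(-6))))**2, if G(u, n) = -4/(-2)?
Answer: 7912969/576 ≈ 13738.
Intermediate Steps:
G(u, n) = 2 (G(u, n) = -4*(-1/2) = 2)
(127 + (-67/24 - 14/G(5, Q/(-6))))**2 = (127 + (-67/24 - 14/2))**2 = (127 + (-67*1/24 - 14*1/2))**2 = (127 + (-67/24 - 7))**2 = (127 - 235/24)**2 = (2813/24)**2 = 7912969/576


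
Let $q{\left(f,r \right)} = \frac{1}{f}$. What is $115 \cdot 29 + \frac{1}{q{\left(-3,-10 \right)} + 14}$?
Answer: $\frac{136738}{41} \approx 3335.1$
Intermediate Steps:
$115 \cdot 29 + \frac{1}{q{\left(-3,-10 \right)} + 14} = 115 \cdot 29 + \frac{1}{\frac{1}{-3} + 14} = 3335 + \frac{1}{- \frac{1}{3} + 14} = 3335 + \frac{1}{\frac{41}{3}} = 3335 + \frac{3}{41} = \frac{136738}{41}$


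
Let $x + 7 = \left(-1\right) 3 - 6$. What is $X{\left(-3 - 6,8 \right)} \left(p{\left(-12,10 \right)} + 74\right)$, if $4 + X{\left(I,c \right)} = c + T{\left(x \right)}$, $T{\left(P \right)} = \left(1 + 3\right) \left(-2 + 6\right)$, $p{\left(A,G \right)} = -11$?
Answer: $1260$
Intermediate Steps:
$x = -16$ ($x = -7 - 9 = -16$)
$T{\left(P \right)} = 16$ ($T{\left(P \right)} = 4 \cdot 4 = 16$)
$X{\left(I,c \right)} = 12 + c$ ($X{\left(I,c \right)} = -4 + \left(c + 16\right) = -4 + \left(16 + c\right) = 12 + c$)
$X{\left(-3 - 6,8 \right)} \left(p{\left(-12,10 \right)} + 74\right) = \left(12 + 8\right) \left(-11 + 74\right) = 20 \cdot 63 = 1260$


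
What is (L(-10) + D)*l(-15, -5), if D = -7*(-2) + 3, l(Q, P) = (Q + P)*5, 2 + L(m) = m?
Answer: -500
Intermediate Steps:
L(m) = -2 + m
l(Q, P) = 5*P + 5*Q (l(Q, P) = (P + Q)*5 = 5*P + 5*Q)
D = 17 (D = 14 + 3 = 17)
(L(-10) + D)*l(-15, -5) = ((-2 - 10) + 17)*(5*(-5) + 5*(-15)) = (-12 + 17)*(-25 - 75) = 5*(-100) = -500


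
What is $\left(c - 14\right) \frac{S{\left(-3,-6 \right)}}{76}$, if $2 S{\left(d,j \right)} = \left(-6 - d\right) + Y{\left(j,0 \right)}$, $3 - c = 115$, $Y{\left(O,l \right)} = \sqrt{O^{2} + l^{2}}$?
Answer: $- \frac{189}{76} \approx -2.4868$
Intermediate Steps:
$c = -112$ ($c = 3 - 115 = -112$)
$S{\left(d,j \right)} = -3 + \frac{\sqrt{j^{2}}}{2} - \frac{d}{2}$ ($S{\left(d,j \right)} = \frac{\left(-6 - d\right) + \sqrt{j^{2} + 0^{2}}}{2} = \frac{\left(-6 - d\right) + \sqrt{j^{2} + 0}}{2} = \frac{\left(-6 - d\right) + \sqrt{j^{2}}}{2} = \frac{-6 + \sqrt{j^{2}} - d}{2} = -3 + \frac{\sqrt{j^{2}}}{2} - \frac{d}{2}$)
$\left(c - 14\right) \frac{S{\left(-3,-6 \right)}}{76} = \left(-112 - 14\right) \frac{-3 + \frac{\sqrt{\left(-6\right)^{2}}}{2} - - \frac{3}{2}}{76} = - 126 \left(-3 + \frac{\sqrt{36}}{2} + \frac{3}{2}\right) \frac{1}{76} = - 126 \left(-3 + \frac{1}{2} \cdot 6 + \frac{3}{2}\right) \frac{1}{76} = - 126 \left(-3 + 3 + \frac{3}{2}\right) \frac{1}{76} = - 126 \cdot \frac{3}{2} \cdot \frac{1}{76} = \left(-126\right) \frac{3}{152} = - \frac{189}{76}$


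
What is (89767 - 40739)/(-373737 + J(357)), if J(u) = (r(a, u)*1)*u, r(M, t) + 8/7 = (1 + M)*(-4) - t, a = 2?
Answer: -24514/252939 ≈ -0.096917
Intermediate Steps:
r(M, t) = -36/7 - t - 4*M (r(M, t) = -8/7 + ((1 + M)*(-4) - t) = -8/7 + ((-4 - 4*M) - t) = -8/7 + (-4 - t - 4*M) = -36/7 - t - 4*M)
J(u) = u*(-92/7 - u) (J(u) = ((-36/7 - u - 4*2)*1)*u = ((-36/7 - u - 8)*1)*u = ((-92/7 - u)*1)*u = (-92/7 - u)*u = u*(-92/7 - u))
(89767 - 40739)/(-373737 + J(357)) = (89767 - 40739)/(-373737 - ⅐*357*(92 + 7*357)) = 49028/(-373737 - ⅐*357*(92 + 2499)) = 49028/(-373737 - ⅐*357*2591) = 49028/(-373737 - 132141) = 49028/(-505878) = 49028*(-1/505878) = -24514/252939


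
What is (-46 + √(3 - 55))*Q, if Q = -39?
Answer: 1794 - 78*I*√13 ≈ 1794.0 - 281.23*I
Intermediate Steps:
(-46 + √(3 - 55))*Q = (-46 + √(3 - 55))*(-39) = (-46 + √(-52))*(-39) = (-46 + 2*I*√13)*(-39) = 1794 - 78*I*√13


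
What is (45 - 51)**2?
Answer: 36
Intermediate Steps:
(45 - 51)**2 = (-6)**2 = 36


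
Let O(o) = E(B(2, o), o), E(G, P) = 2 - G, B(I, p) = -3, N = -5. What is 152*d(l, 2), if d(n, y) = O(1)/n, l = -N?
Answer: 152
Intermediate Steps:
l = 5 (l = -1*(-5) = 5)
O(o) = 5 (O(o) = 2 - 1*(-3) = 2 + 3 = 5)
d(n, y) = 5/n
152*d(l, 2) = 152*(5/5) = 152*(5*(⅕)) = 152*1 = 152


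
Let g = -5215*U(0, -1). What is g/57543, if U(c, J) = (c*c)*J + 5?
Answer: -26075/57543 ≈ -0.45314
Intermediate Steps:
U(c, J) = 5 + J*c**2 (U(c, J) = c**2*J + 5 = J*c**2 + 5 = 5 + J*c**2)
g = -26075 (g = -5215*(5 - 1*0**2) = -5215*(5 - 1*0) = -5215*(5 + 0) = -5215*5 = -26075)
g/57543 = -26075/57543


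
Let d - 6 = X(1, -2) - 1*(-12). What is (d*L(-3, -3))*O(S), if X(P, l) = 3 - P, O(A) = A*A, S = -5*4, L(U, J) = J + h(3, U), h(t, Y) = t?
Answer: 0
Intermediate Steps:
L(U, J) = 3 + J (L(U, J) = J + 3 = 3 + J)
S = -20
O(A) = A²
d = 20 (d = 6 + ((3 - 1*1) - 1*(-12)) = 6 + ((3 - 1) + 12) = 6 + (2 + 12) = 6 + 14 = 20)
(d*L(-3, -3))*O(S) = (20*(3 - 3))*(-20)² = (20*0)*400 = 0*400 = 0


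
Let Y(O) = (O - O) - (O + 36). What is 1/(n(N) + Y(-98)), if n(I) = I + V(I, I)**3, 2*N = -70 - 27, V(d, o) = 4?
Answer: 2/155 ≈ 0.012903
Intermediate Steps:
N = -97/2 (N = (-70 - 27)/2 = (1/2)*(-97) = -97/2 ≈ -48.500)
n(I) = 64 + I (n(I) = I + 4**3 = I + 64 = 64 + I)
Y(O) = -36 - O (Y(O) = 0 - (36 + O) = 0 + (-36 - O) = -36 - O)
1/(n(N) + Y(-98)) = 1/((64 - 97/2) + (-36 - 1*(-98))) = 1/(31/2 + (-36 + 98)) = 1/(31/2 + 62) = 1/(155/2) = 2/155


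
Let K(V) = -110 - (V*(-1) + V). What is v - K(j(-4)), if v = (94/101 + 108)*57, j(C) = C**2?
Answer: 638224/101 ≈ 6319.0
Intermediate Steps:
K(V) = -110 (K(V) = -110 - (-V + V) = -110 - 1*0 = -110 + 0 = -110)
v = 627114/101 (v = (94*(1/101) + 108)*57 = (94/101 + 108)*57 = (11002/101)*57 = 627114/101 ≈ 6209.0)
v - K(j(-4)) = 627114/101 - 1*(-110) = 627114/101 + 110 = 638224/101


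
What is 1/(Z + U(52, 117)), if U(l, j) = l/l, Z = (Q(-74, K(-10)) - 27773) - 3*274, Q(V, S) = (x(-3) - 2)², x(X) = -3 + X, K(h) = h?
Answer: -1/28530 ≈ -3.5051e-5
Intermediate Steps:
Q(V, S) = 64 (Q(V, S) = ((-3 - 3) - 2)² = (-6 - 2)² = (-8)² = 64)
Z = -28531 (Z = (64 - 27773) - 3*274 = -27709 - 822 = -28531)
U(l, j) = 1
1/(Z + U(52, 117)) = 1/(-28531 + 1) = 1/(-28530) = -1/28530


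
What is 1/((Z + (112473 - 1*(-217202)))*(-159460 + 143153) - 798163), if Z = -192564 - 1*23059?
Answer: -1/1860644127 ≈ -5.3745e-10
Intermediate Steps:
Z = -215623 (Z = -192564 - 23059 = -215623)
1/((Z + (112473 - 1*(-217202)))*(-159460 + 143153) - 798163) = 1/((-215623 + (112473 - 1*(-217202)))*(-159460 + 143153) - 798163) = 1/((-215623 + (112473 + 217202))*(-16307) - 798163) = 1/((-215623 + 329675)*(-16307) - 798163) = 1/(114052*(-16307) - 798163) = 1/(-1859845964 - 798163) = 1/(-1860644127) = -1/1860644127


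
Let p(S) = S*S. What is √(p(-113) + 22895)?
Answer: 4*√2229 ≈ 188.85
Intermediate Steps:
p(S) = S²
√(p(-113) + 22895) = √((-113)² + 22895) = √(12769 + 22895) = √35664 = 4*√2229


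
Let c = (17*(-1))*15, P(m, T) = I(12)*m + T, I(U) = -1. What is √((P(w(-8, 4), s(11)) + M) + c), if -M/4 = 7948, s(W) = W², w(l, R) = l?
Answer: I*√31918 ≈ 178.66*I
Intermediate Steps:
P(m, T) = T - m (P(m, T) = -m + T = T - m)
M = -31792 (M = -4*7948 = -31792)
c = -255 (c = -17*15 = -255)
√((P(w(-8, 4), s(11)) + M) + c) = √(((11² - 1*(-8)) - 31792) - 255) = √(((121 + 8) - 31792) - 255) = √((129 - 31792) - 255) = √(-31663 - 255) = √(-31918) = I*√31918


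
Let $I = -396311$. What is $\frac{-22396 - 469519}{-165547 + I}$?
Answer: $\frac{491915}{561858} \approx 0.87551$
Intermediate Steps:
$\frac{-22396 - 469519}{-165547 + I} = \frac{-22396 - 469519}{-165547 - 396311} = - \frac{491915}{-561858} = \left(-491915\right) \left(- \frac{1}{561858}\right) = \frac{491915}{561858}$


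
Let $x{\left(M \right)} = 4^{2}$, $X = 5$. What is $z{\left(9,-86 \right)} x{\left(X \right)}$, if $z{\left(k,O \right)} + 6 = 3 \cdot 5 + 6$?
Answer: $240$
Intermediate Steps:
$x{\left(M \right)} = 16$
$z{\left(k,O \right)} = 15$ ($z{\left(k,O \right)} = -6 + \left(3 \cdot 5 + 6\right) = -6 + \left(15 + 6\right) = -6 + 21 = 15$)
$z{\left(9,-86 \right)} x{\left(X \right)} = 15 \cdot 16 = 240$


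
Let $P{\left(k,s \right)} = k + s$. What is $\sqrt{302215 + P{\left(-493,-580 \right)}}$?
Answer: $\sqrt{301142} \approx 548.76$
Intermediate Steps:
$\sqrt{302215 + P{\left(-493,-580 \right)}} = \sqrt{302215 - 1073} = \sqrt{301142}$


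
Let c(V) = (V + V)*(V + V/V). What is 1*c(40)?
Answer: 3280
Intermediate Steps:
c(V) = 2*V*(1 + V) (c(V) = (2*V)*(V + 1) = (2*V)*(1 + V) = 2*V*(1 + V))
1*c(40) = 1*(2*40*(1 + 40)) = 1*(2*40*41) = 1*3280 = 3280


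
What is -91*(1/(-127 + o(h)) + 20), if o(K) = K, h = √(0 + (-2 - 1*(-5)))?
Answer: -29337763/16126 + 91*√3/16126 ≈ -1819.3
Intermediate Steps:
h = √3 (h = √(0 + (-2 + 5)) = √(0 + 3) = √3 ≈ 1.7320)
-91*(1/(-127 + o(h)) + 20) = -91*(1/(-127 + √3) + 20) = -91*(20 + 1/(-127 + √3)) = -1820 - 91/(-127 + √3)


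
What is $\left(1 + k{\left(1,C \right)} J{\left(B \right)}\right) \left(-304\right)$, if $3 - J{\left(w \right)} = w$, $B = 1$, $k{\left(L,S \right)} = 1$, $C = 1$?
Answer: $-912$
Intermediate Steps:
$J{\left(w \right)} = 3 - w$
$\left(1 + k{\left(1,C \right)} J{\left(B \right)}\right) \left(-304\right) = \left(1 + 1 \left(3 - 1\right)\right) \left(-304\right) = \left(1 + 1 \cdot 2\right) \left(-304\right) = \left(1 + 2\right) \left(-304\right) = 3 \left(-304\right) = -912$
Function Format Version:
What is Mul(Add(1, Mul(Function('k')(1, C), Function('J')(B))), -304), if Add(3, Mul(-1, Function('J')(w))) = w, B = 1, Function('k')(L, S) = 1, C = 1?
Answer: -912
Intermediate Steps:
Function('J')(w) = Add(3, Mul(-1, w))
Mul(Add(1, Mul(Function('k')(1, C), Function('J')(B))), -304) = Mul(Add(1, Mul(1, Add(3, Mul(-1, 1)))), -304) = Mul(Add(1, Mul(1, Add(3, -1))), -304) = Mul(Add(1, Mul(1, 2)), -304) = Mul(Add(1, 2), -304) = Mul(3, -304) = -912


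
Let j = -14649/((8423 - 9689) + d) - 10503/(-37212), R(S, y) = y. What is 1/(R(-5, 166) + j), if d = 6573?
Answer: 21942676/3588108753 ≈ 0.0061154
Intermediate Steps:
j = -54375463/21942676 (j = -14649/((8423 - 9689) + 6573) - 10503/(-37212) = -14649/(-1266 + 6573) - 10503*(-1/37212) = -14649/5307 + 3501/12404 = -14649*1/5307 + 3501/12404 = -4883/1769 + 3501/12404 = -54375463/21942676 ≈ -2.4781)
1/(R(-5, 166) + j) = 1/(166 - 54375463/21942676) = 1/(3588108753/21942676) = 21942676/3588108753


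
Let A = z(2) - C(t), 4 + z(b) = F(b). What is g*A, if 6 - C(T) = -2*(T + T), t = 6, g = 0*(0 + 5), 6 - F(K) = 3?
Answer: 0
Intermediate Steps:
F(K) = 3 (F(K) = 6 - 1*3 = 6 - 3 = 3)
z(b) = -1 (z(b) = -4 + 3 = -1)
g = 0 (g = 0*5 = 0)
C(T) = 6 + 4*T (C(T) = 6 - (-2)*(T + T) = 6 - (-2)*2*T = 6 - (-4)*T = 6 + 4*T)
A = -31 (A = -1 - (6 + 4*6) = -1 - (6 + 24) = -1 - 1*30 = -1 - 30 = -31)
g*A = 0*(-31) = 0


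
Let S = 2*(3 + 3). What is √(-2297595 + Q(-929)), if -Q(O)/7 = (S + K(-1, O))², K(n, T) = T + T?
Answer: I*√26151607 ≈ 5113.9*I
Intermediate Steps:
K(n, T) = 2*T
S = 12 (S = 2*6 = 12)
Q(O) = -7*(12 + 2*O)²
√(-2297595 + Q(-929)) = √(-2297595 - 28*(6 - 929)²) = √(-2297595 - 28*(-923)²) = √(-2297595 - 28*851929) = √(-2297595 - 23854012) = √(-26151607) = I*√26151607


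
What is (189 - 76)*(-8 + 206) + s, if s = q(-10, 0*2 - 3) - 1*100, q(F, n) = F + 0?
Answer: 22264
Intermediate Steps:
q(F, n) = F
s = -110 (s = -10 - 1*100 = -10 - 100 = -110)
(189 - 76)*(-8 + 206) + s = (189 - 76)*(-8 + 206) - 110 = 113*198 - 110 = 22374 - 110 = 22264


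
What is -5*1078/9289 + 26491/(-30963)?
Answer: -58995067/41087901 ≈ -1.4358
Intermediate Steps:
-5*1078/9289 + 26491/(-30963) = -5390*1/9289 + 26491*(-1/30963) = -770/1327 - 26491/30963 = -58995067/41087901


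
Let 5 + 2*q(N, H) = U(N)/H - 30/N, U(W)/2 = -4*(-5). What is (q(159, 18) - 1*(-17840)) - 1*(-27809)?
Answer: 43547731/954 ≈ 45648.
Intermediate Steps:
U(W) = 40 (U(W) = 2*(-4*(-5)) = 2*20 = 40)
q(N, H) = -5/2 - 15/N + 20/H (q(N, H) = -5/2 + (40/H - 30/N)/2 = -5/2 + (-30/N + 40/H)/2 = -5/2 + (-15/N + 20/H) = -5/2 - 15/N + 20/H)
(q(159, 18) - 1*(-17840)) - 1*(-27809) = ((-5/2 - 15/159 + 20/18) - 1*(-17840)) - 1*(-27809) = ((-5/2 - 15*1/159 + 20*(1/18)) + 17840) + 27809 = ((-5/2 - 5/53 + 10/9) + 17840) + 27809 = (-1415/954 + 17840) + 27809 = 17017945/954 + 27809 = 43547731/954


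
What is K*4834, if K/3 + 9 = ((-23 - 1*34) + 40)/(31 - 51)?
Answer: -1181913/10 ≈ -1.1819e+5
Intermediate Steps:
K = -489/20 (K = -27 + 3*(((-23 - 1*34) + 40)/(31 - 51)) = -27 + 3*(((-23 - 34) + 40)/(-20)) = -27 + 3*((-57 + 40)*(-1/20)) = -27 + 3*(-17*(-1/20)) = -27 + 3*(17/20) = -27 + 51/20 = -489/20 ≈ -24.450)
K*4834 = -489/20*4834 = -1181913/10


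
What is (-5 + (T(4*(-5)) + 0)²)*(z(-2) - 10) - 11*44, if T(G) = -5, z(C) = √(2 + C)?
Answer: -684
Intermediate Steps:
(-5 + (T(4*(-5)) + 0)²)*(z(-2) - 10) - 11*44 = (-5 + (-5 + 0)²)*(√(2 - 2) - 10) - 11*44 = (-5 + (-5)²)*(√0 - 10) - 484 = (-5 + 25)*(0 - 10) - 484 = 20*(-10) - 484 = -200 - 484 = -684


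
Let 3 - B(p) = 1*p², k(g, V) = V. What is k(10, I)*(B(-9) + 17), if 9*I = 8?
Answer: -488/9 ≈ -54.222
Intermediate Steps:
I = 8/9 (I = (⅑)*8 = 8/9 ≈ 0.88889)
B(p) = 3 - p²
k(10, I)*(B(-9) + 17) = 8*((3 - 1*(-9)²) + 17)/9 = 8*((3 - 1*81) + 17)/9 = 8*((3 - 81) + 17)/9 = 8*(-78 + 17)/9 = (8/9)*(-61) = -488/9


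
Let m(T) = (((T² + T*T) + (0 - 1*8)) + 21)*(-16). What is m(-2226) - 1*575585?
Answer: -159138225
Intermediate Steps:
m(T) = -208 - 32*T² (m(T) = (((T² + T²) + (0 - 8)) + 21)*(-16) = ((2*T² - 8) + 21)*(-16) = ((-8 + 2*T²) + 21)*(-16) = (13 + 2*T²)*(-16) = -208 - 32*T²)
m(-2226) - 1*575585 = (-208 - 32*(-2226)²) - 1*575585 = (-208 - 32*4955076) - 575585 = (-208 - 158562432) - 575585 = -158562640 - 575585 = -159138225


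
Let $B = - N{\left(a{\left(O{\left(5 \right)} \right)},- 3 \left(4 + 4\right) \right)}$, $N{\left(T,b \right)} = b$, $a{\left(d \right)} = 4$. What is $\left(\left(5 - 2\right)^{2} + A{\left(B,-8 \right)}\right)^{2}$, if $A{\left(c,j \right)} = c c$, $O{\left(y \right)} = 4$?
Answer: $342225$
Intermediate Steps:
$B = 24$ ($B = - \left(-3\right) \left(4 + 4\right) = - \left(-3\right) 8 = \left(-1\right) \left(-24\right) = 24$)
$A{\left(c,j \right)} = c^{2}$
$\left(\left(5 - 2\right)^{2} + A{\left(B,-8 \right)}\right)^{2} = \left(\left(5 - 2\right)^{2} + 24^{2}\right)^{2} = \left(3^{2} + 576\right)^{2} = \left(9 + 576\right)^{2} = 585^{2} = 342225$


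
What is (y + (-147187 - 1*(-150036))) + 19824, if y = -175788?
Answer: -153115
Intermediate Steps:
(y + (-147187 - 1*(-150036))) + 19824 = (-175788 + (-147187 - 1*(-150036))) + 19824 = (-175788 + (-147187 + 150036)) + 19824 = (-175788 + 2849) + 19824 = -172939 + 19824 = -153115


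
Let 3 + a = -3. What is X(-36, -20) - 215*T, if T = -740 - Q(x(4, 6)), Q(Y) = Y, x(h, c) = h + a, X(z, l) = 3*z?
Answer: 158562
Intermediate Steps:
a = -6 (a = -3 - 3 = -6)
x(h, c) = -6 + h (x(h, c) = h - 6 = -6 + h)
T = -738 (T = -740 - (-6 + 4) = -740 - 1*(-2) = -740 + 2 = -738)
X(-36, -20) - 215*T = 3*(-36) - 215*(-738) = -108 + 158670 = 158562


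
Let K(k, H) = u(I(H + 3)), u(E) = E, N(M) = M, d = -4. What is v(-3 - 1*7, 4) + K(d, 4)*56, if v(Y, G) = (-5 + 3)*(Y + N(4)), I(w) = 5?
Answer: 292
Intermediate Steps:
K(k, H) = 5
v(Y, G) = -8 - 2*Y (v(Y, G) = (-5 + 3)*(Y + 4) = -2*(4 + Y) = -8 - 2*Y)
v(-3 - 1*7, 4) + K(d, 4)*56 = (-8 - 2*(-3 - 1*7)) + 5*56 = (-8 - 2*(-3 - 7)) + 280 = (-8 - 2*(-10)) + 280 = (-8 + 20) + 280 = 12 + 280 = 292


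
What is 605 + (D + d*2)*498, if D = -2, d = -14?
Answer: -14335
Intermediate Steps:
605 + (D + d*2)*498 = 605 + (-2 - 14*2)*498 = 605 + (-2 - 28)*498 = 605 - 30*498 = 605 - 14940 = -14335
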